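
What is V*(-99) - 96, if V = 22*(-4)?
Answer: 8616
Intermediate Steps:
V = -88
V*(-99) - 96 = -88*(-99) - 96 = 8712 - 96 = 8616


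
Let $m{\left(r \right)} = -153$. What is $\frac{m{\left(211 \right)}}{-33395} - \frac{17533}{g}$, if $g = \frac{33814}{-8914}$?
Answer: $\frac{2609640869266}{564609265} \approx 4622.0$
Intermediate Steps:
$g = - \frac{16907}{4457}$ ($g = 33814 \left(- \frac{1}{8914}\right) = - \frac{16907}{4457} \approx -3.7934$)
$\frac{m{\left(211 \right)}}{-33395} - \frac{17533}{g} = - \frac{153}{-33395} - \frac{17533}{- \frac{16907}{4457}} = \left(-153\right) \left(- \frac{1}{33395}\right) - - \frac{78144581}{16907} = \frac{153}{33395} + \frac{78144581}{16907} = \frac{2609640869266}{564609265}$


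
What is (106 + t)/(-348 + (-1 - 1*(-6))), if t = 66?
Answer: -172/343 ≈ -0.50146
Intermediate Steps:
(106 + t)/(-348 + (-1 - 1*(-6))) = (106 + 66)/(-348 + (-1 - 1*(-6))) = 172/(-348 + (-1 + 6)) = 172/(-348 + 5) = 172/(-343) = 172*(-1/343) = -172/343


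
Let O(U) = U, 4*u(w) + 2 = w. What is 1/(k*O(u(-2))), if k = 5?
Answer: -⅕ ≈ -0.20000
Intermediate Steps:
u(w) = -½ + w/4
1/(k*O(u(-2))) = 1/(5*(-½ + (¼)*(-2))) = 1/(5*(-½ - ½)) = 1/(5*(-1)) = 1/(-5) = -⅕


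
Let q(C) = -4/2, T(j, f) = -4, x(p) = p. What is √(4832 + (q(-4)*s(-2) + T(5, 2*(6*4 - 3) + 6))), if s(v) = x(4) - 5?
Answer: √4830 ≈ 69.498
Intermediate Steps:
s(v) = -1 (s(v) = 4 - 5 = -1)
q(C) = -2 (q(C) = -4*½ = -2)
√(4832 + (q(-4)*s(-2) + T(5, 2*(6*4 - 3) + 6))) = √(4832 + (-2*(-1) - 4)) = √(4832 + (2 - 4)) = √(4832 - 2) = √4830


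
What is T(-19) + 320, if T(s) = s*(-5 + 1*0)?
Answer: 415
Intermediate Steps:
T(s) = -5*s (T(s) = s*(-5 + 0) = s*(-5) = -5*s)
T(-19) + 320 = -5*(-19) + 320 = 95 + 320 = 415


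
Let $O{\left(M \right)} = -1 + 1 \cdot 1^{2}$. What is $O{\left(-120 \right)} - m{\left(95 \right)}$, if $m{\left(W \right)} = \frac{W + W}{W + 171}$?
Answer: $- \frac{5}{7} \approx -0.71429$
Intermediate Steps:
$m{\left(W \right)} = \frac{2 W}{171 + W}$
$O{\left(M \right)} = 0$ ($O{\left(M \right)} = -1 + 1 \cdot 1 = -1 + 1 = 0$)
$O{\left(-120 \right)} - m{\left(95 \right)} = 0 - 2 \cdot 95 \frac{1}{171 + 95} = 0 - 2 \cdot 95 \cdot \frac{1}{266} = 0 - \frac{5}{7} = - \frac{5}{7}$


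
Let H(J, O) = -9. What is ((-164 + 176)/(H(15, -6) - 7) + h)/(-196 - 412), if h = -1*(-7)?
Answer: -25/2432 ≈ -0.010280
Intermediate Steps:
h = 7
((-164 + 176)/(H(15, -6) - 7) + h)/(-196 - 412) = ((-164 + 176)/(-9 - 7) + 7)/(-196 - 412) = (12/(-16) + 7)/(-608) = (12*(-1/16) + 7)*(-1/608) = (-¾ + 7)*(-1/608) = (25/4)*(-1/608) = -25/2432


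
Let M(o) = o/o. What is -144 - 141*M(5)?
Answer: -285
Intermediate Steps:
M(o) = 1
-144 - 141*M(5) = -144 - 141*1 = -144 - 141 = -285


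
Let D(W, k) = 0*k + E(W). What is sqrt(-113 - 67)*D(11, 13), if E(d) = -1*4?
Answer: -24*I*sqrt(5) ≈ -53.666*I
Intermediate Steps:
E(d) = -4
D(W, k) = -4 (D(W, k) = 0*k - 4 = 0 - 4 = -4)
sqrt(-113 - 67)*D(11, 13) = sqrt(-113 - 67)*(-4) = sqrt(-180)*(-4) = (6*I*sqrt(5))*(-4) = -24*I*sqrt(5)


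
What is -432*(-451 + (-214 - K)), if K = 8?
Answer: 290736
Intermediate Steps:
-432*(-451 + (-214 - K)) = -432*(-451 + (-214 - 1*8)) = -432*(-451 + (-214 - 8)) = -432*(-451 - 222) = -432*(-673) = 290736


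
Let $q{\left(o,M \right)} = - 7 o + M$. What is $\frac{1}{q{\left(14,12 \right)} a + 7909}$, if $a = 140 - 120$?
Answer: $\frac{1}{6189} \approx 0.00016158$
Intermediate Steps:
$a = 20$
$q{\left(o,M \right)} = M - 7 o$
$\frac{1}{q{\left(14,12 \right)} a + 7909} = \frac{1}{\left(12 - 98\right) 20 + 7909} = \frac{1}{\left(-86\right) 20 + 7909} = \frac{1}{-1720 + 7909} = \frac{1}{6189}$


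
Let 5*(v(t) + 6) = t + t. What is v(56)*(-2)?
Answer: -164/5 ≈ -32.800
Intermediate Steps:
v(t) = -6 + 2*t/5 (v(t) = -6 + (t + t)/5 = -6 + (2*t)/5 = -6 + 2*t/5)
v(56)*(-2) = (-6 + (⅖)*56)*(-2) = (-6 + 112/5)*(-2) = (82/5)*(-2) = -164/5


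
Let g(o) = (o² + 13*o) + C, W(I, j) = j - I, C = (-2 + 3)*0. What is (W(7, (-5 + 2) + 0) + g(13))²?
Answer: 107584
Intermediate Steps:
C = 0 (C = 1*0 = 0)
g(o) = o² + 13*o (g(o) = (o² + 13*o) + 0 = o² + 13*o)
(W(7, (-5 + 2) + 0) + g(13))² = ((((-5 + 2) + 0) - 1*7) + 13*(13 + 13))² = (((-3 + 0) - 7) + 13*26)² = ((-3 - 7) + 338)² = (-10 + 338)² = 328² = 107584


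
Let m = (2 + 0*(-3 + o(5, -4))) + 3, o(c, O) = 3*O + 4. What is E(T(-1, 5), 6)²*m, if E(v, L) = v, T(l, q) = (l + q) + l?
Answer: 45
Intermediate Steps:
T(l, q) = q + 2*l
o(c, O) = 4 + 3*O
m = 5 (m = (2 + 0*(-3 + (4 + 3*(-4)))) + 3 = (2 + 0*(-3 + (4 - 12))) + 3 = (2 + 0*(-3 - 8)) + 3 = (2 + 0*(-11)) + 3 = (2 + 0) + 3 = 2 + 3 = 5)
E(T(-1, 5), 6)²*m = (5 + 2*(-1))²*5 = (5 - 2)²*5 = 3²*5 = 9*5 = 45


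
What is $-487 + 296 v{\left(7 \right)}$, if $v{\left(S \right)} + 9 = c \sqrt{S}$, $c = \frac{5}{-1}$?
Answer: $-3151 - 1480 \sqrt{7} \approx -7066.7$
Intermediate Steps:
$c = -5$ ($c = 5 \left(-1\right) = -5$)
$v{\left(S \right)} = -9 - 5 \sqrt{S}$
$-487 + 296 v{\left(7 \right)} = -487 + 296 \left(-9 - 5 \sqrt{7}\right) = -487 - \left(2664 + 1480 \sqrt{7}\right) = -3151 - 1480 \sqrt{7}$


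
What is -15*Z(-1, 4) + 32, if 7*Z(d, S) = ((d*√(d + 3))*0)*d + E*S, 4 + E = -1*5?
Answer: 764/7 ≈ 109.14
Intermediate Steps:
E = -9 (E = -4 - 1*5 = -4 - 5 = -9)
Z(d, S) = -9*S/7 (Z(d, S) = (((d*√(d + 3))*0)*d - 9*S)/7 = (((d*√(3 + d))*0)*d - 9*S)/7 = (0*d - 9*S)/7 = (0 - 9*S)/7 = (-9*S)/7 = -9*S/7)
-15*Z(-1, 4) + 32 = -(-135)*4/7 + 32 = -15*(-36/7) + 32 = 540/7 + 32 = 764/7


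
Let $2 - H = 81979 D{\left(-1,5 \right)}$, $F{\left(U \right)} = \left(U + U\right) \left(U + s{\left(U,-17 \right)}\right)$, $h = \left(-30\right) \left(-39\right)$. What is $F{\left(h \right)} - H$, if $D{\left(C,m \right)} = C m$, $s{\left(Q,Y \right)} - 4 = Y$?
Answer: $2297483$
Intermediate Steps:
$s{\left(Q,Y \right)} = 4 + Y$
$h = 1170$
$F{\left(U \right)} = 2 U \left(-13 + U\right)$ ($F{\left(U \right)} = \left(U + U\right) \left(U + \left(4 - 17\right)\right) = 2 U \left(U - 13\right) = 2 U \left(-13 + U\right)$)
$H = 409897$ ($H = 2 - 81979 \left(\left(-1\right) 5\right) = 2 - 81979 \left(-5\right) = 2 - -409895 = 2 + 409895 = 409897$)
$F{\left(h \right)} - H = 2 \cdot 1170 \left(-13 + 1170\right) - 409897 = 2 \cdot 1170 \cdot 1157 - 409897 = 2707380 - 409897 = 2297483$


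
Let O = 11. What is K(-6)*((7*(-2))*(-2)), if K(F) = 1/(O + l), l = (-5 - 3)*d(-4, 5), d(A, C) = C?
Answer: -28/29 ≈ -0.96552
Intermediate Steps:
l = -40 (l = (-5 - 3)*5 = -8*5 = -40)
K(F) = -1/29 (K(F) = 1/(11 - 40) = 1/(-29) = -1/29)
K(-6)*((7*(-2))*(-2)) = -7*(-2)*(-2)/29 = -(-14)*(-2)/29 = -1/29*28 = -28/29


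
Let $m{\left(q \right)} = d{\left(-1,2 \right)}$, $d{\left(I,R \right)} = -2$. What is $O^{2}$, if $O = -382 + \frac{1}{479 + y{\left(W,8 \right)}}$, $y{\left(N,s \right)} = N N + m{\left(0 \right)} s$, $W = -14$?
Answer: $\frac{63371517169}{434281} \approx 1.4592 \cdot 10^{5}$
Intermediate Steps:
$m{\left(q \right)} = -2$
$y{\left(N,s \right)} = N^{2} - 2 s$ ($y{\left(N,s \right)} = N N - 2 s = N^{2} - 2 s$)
$O = - \frac{251737}{659}$ ($O = -382 + \frac{1}{479 + \left(\left(-14\right)^{2} - 16\right)} = -382 + \frac{1}{479 + \left(196 - 16\right)} = -382 + \frac{1}{479 + 180} = -382 + \frac{1}{659} = - \frac{251737}{659} \approx -382.0$)
$O^{2} = \left(- \frac{251737}{659}\right)^{2} = \frac{63371517169}{434281}$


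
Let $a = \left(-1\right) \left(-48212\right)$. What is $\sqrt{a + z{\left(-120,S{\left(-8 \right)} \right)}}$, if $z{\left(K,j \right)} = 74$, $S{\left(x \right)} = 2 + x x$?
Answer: $\sqrt{48286} \approx 219.74$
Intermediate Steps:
$S{\left(x \right)} = 2 + x^{2}$
$a = 48212$
$\sqrt{a + z{\left(-120,S{\left(-8 \right)} \right)}} = \sqrt{48212 + 74} = \sqrt{48286}$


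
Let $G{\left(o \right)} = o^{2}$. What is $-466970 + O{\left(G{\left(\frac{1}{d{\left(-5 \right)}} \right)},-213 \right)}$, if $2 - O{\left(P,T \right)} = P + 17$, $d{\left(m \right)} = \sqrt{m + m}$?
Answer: $- \frac{4669849}{10} \approx -4.6699 \cdot 10^{5}$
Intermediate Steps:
$d{\left(m \right)} = \sqrt{2} \sqrt{m}$ ($d{\left(m \right)} = \sqrt{2 m} = \sqrt{2} \sqrt{m}$)
$O{\left(P,T \right)} = -15 - P$ ($O{\left(P,T \right)} = 2 - \left(P + 17\right) = 2 - \left(17 + P\right) = -15 - P$)
$-466970 + O{\left(G{\left(\frac{1}{d{\left(-5 \right)}} \right)},-213 \right)} = -466970 - \left(15 + \left(\frac{1}{\sqrt{2} \sqrt{-5}}\right)^{2}\right) = -466970 - \left(15 + \left(\frac{1}{\sqrt{2} i \sqrt{5}}\right)^{2}\right) = -466970 - \left(15 + \left(\frac{1}{i \sqrt{10}}\right)^{2}\right) = -466970 - \left(15 + \left(- \frac{i \sqrt{10}}{10}\right)^{2}\right) = -466970 - \frac{149}{10} = - \frac{4669849}{10}$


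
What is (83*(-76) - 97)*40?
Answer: -256200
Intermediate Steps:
(83*(-76) - 97)*40 = (-6308 - 97)*40 = -6405*40 = -256200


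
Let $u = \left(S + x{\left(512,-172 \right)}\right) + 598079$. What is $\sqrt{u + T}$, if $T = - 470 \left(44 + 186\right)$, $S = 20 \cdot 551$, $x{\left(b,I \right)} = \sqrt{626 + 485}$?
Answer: $\sqrt{500999 + \sqrt{1111}} \approx 707.84$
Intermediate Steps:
$x{\left(b,I \right)} = \sqrt{1111}$
$S = 11020$
$T = -108100$ ($T = \left(-470\right) 230 = -108100$)
$u = 609099 + \sqrt{1111}$ ($u = \left(11020 + \sqrt{1111}\right) + 598079 = 609099 + \sqrt{1111} \approx 6.0913 \cdot 10^{5}$)
$\sqrt{u + T} = \sqrt{\left(609099 + \sqrt{1111}\right) - 108100} = \sqrt{500999 + \sqrt{1111}}$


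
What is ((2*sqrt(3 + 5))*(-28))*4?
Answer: -448*sqrt(2) ≈ -633.57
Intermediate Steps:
((2*sqrt(3 + 5))*(-28))*4 = ((2*sqrt(8))*(-28))*4 = ((2*(2*sqrt(2)))*(-28))*4 = ((4*sqrt(2))*(-28))*4 = -112*sqrt(2)*4 = -448*sqrt(2)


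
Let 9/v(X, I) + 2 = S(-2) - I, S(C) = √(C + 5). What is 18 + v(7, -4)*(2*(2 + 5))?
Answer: 270 - 126*√3 ≈ 51.762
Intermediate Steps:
S(C) = √(5 + C)
v(X, I) = 9/(-2 + √3 - I) (v(X, I) = 9/(-2 + (√(5 - 2) - I)) = 9/(-2 + (√3 - I)) = 9/(-2 + √3 - I))
18 + v(7, -4)*(2*(2 + 5)) = 18 + (-9/(2 - 4 - √3))*(2*(2 + 5)) = 18 + (-9/(-2 - √3))*(2*7) = 18 - 9/(-2 - √3)*14 = 18 - 126/(-2 - √3)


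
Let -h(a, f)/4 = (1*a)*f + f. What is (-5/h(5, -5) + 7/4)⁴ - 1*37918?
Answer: -12577456607/331776 ≈ -37910.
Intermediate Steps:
h(a, f) = -4*f - 4*a*f (h(a, f) = -4*((1*a)*f + f) = -4*(a*f + f) = -4*(f + a*f) = -4*f - 4*a*f)
(-5/h(5, -5) + 7/4)⁴ - 1*37918 = (-5*1/(20*(1 + 5)) + 7/4)⁴ - 1*37918 = (-5/((-4*(-5)*6)) + 7*(¼))⁴ - 37918 = (-5/120 + 7/4)⁴ - 37918 = (-5*1/120 + 7/4)⁴ - 37918 = (-1/24 + 7/4)⁴ - 37918 = (41/24)⁴ - 37918 = 2825761/331776 - 37918 = -12577456607/331776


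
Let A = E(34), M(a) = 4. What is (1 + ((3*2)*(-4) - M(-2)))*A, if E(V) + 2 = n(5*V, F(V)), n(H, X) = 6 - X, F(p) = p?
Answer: 810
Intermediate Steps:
E(V) = 4 - V (E(V) = -2 + (6 - V) = 4 - V)
A = -30 (A = 4 - 1*34 = 4 - 34 = -30)
(1 + ((3*2)*(-4) - M(-2)))*A = (1 + ((3*2)*(-4) - 1*4))*(-30) = (1 + (6*(-4) - 4))*(-30) = (1 + (-24 - 4))*(-30) = (1 - 28)*(-30) = -27*(-30) = 810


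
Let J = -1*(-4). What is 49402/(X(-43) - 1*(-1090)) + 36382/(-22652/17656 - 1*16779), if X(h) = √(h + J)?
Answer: 3797632678727848/88003280247491 - 49402*I*√39/1188139 ≈ 43.153 - 0.25966*I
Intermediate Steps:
J = 4
X(h) = √(4 + h) (X(h) = √(h + 4) = √(4 + h))
49402/(X(-43) - 1*(-1090)) + 36382/(-22652/17656 - 1*16779) = 49402/(√(4 - 43) - 1*(-1090)) + 36382/(-22652/17656 - 1*16779) = 49402/(√(-39) + 1090) + 36382/(-22652*1/17656 - 16779) = 49402/(I*√39 + 1090) + 36382/(-5663/4414 - 16779) = 49402/(1090 + I*√39) + 36382/(-74068169/4414) = 49402/(1090 + I*√39) + 36382*(-4414/74068169) = 49402/(1090 + I*√39) - 160590148/74068169 = -160590148/74068169 + 49402/(1090 + I*√39)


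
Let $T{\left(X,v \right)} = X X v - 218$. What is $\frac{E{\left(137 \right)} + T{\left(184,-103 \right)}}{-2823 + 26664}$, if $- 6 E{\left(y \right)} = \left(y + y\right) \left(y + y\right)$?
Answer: $- \frac{10499696}{71523} \approx -146.8$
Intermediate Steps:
$T{\left(X,v \right)} = -218 + v X^{2}$ ($T{\left(X,v \right)} = X^{2} v - 218 = v X^{2} - 218 = -218 + v X^{2}$)
$E{\left(y \right)} = - \frac{2 y^{2}}{3}$ ($E{\left(y \right)} = - \frac{\left(y + y\right) \left(y + y\right)}{6} = - \frac{2 y 2 y}{6} = - \frac{4 y^{2}}{6} = - \frac{2 y^{2}}{3}$)
$\frac{E{\left(137 \right)} + T{\left(184,-103 \right)}}{-2823 + 26664} = \frac{- \frac{2 \cdot 137^{2}}{3} - \left(218 + 103 \cdot 184^{2}\right)}{-2823 + 26664} = \frac{\left(- \frac{2}{3}\right) 18769 - 3487386}{23841} = \left(- \frac{37538}{3} - 3487386\right) \frac{1}{23841} = \left(- \frac{10499696}{3}\right) \frac{1}{23841} = - \frac{10499696}{71523}$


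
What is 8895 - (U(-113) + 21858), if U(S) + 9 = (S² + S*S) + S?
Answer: -38379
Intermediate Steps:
U(S) = -9 + S + 2*S² (U(S) = -9 + ((S² + S*S) + S) = -9 + ((S² + S²) + S) = -9 + (2*S² + S) = -9 + (S + 2*S²) = -9 + S + 2*S²)
8895 - (U(-113) + 21858) = 8895 - ((-9 - 113 + 2*(-113)²) + 21858) = 8895 - ((-9 - 113 + 2*12769) + 21858) = 8895 - ((-9 - 113 + 25538) + 21858) = 8895 - (25416 + 21858) = 8895 - 1*47274 = 8895 - 47274 = -38379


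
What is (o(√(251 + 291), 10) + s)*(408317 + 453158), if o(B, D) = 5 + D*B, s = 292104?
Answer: 251644600775 + 8614750*√542 ≈ 2.5185e+11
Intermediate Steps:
o(B, D) = 5 + B*D
(o(√(251 + 291), 10) + s)*(408317 + 453158) = ((5 + √(251 + 291)*10) + 292104)*(408317 + 453158) = ((5 + √542*10) + 292104)*861475 = ((5 + 10*√542) + 292104)*861475 = (292109 + 10*√542)*861475 = 251644600775 + 8614750*√542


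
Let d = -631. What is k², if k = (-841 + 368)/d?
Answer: 223729/398161 ≈ 0.56191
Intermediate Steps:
k = 473/631 (k = (-841 + 368)/(-631) = -473*(-1/631) = 473/631 ≈ 0.74960)
k² = (473/631)² = 223729/398161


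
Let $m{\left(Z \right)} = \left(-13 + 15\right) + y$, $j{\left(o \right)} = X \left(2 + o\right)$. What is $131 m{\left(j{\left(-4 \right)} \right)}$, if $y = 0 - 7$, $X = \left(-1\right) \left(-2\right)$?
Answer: $-655$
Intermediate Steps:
$X = 2$
$y = -7$ ($y = 0 - 7 = -7$)
$j{\left(o \right)} = 4 + 2 o$ ($j{\left(o \right)} = 2 \left(2 + o\right) = 4 + 2 o$)
$m{\left(Z \right)} = -5$ ($m{\left(Z \right)} = \left(-13 + 15\right) - 7 = 2 - 7 = -5$)
$131 m{\left(j{\left(-4 \right)} \right)} = 131 \left(-5\right) = -655$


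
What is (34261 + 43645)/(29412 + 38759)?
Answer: 77906/68171 ≈ 1.1428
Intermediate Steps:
(34261 + 43645)/(29412 + 38759) = 77906/68171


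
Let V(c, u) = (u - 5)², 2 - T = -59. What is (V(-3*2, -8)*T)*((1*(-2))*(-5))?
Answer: 103090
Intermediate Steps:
T = 61 (T = 2 - 1*(-59) = 2 + 59 = 61)
V(c, u) = (-5 + u)²
(V(-3*2, -8)*T)*((1*(-2))*(-5)) = ((-5 - 8)²*61)*((1*(-2))*(-5)) = ((-13)²*61)*(-2*(-5)) = (169*61)*10 = 10309*10 = 103090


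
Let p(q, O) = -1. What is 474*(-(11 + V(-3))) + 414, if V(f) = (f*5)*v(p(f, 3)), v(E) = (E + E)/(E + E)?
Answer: 2310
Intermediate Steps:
v(E) = 1 (v(E) = (2*E)/((2*E)) = (2*E)*(1/(2*E)) = 1)
V(f) = 5*f (V(f) = (f*5)*1 = (5*f)*1 = 5*f)
474*(-(11 + V(-3))) + 414 = 474*(-(11 + 5*(-3))) + 414 = 474*(-(11 - 15)) + 414 = 474*(-1*(-4)) + 414 = 474*4 + 414 = 1896 + 414 = 2310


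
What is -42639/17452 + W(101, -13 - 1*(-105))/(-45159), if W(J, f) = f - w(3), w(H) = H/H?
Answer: -1927122733/788114868 ≈ -2.4452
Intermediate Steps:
w(H) = 1
W(J, f) = -1 + f (W(J, f) = f - 1*1 = f - 1 = -1 + f)
-42639/17452 + W(101, -13 - 1*(-105))/(-45159) = -42639/17452 + (-1 + (-13 - 1*(-105)))/(-45159) = -42639*1/17452 + (-1 + (-13 + 105))*(-1/45159) = -42639/17452 + (-1 + 92)*(-1/45159) = -42639/17452 + 91*(-1/45159) = -42639/17452 - 91/45159 = -1927122733/788114868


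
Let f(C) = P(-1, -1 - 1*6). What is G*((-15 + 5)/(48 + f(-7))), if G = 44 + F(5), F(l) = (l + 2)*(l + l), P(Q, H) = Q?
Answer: -1140/47 ≈ -24.255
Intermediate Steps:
F(l) = 2*l*(2 + l) (F(l) = (2 + l)*(2*l) = 2*l*(2 + l))
f(C) = -1
G = 114 (G = 44 + 2*5*(2 + 5) = 44 + 2*5*7 = 44 + 70 = 114)
G*((-15 + 5)/(48 + f(-7))) = 114*((-15 + 5)/(48 - 1)) = 114*(-10/47) = -1140/47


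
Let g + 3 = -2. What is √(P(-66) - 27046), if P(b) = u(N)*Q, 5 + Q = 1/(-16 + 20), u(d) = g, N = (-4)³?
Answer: I*√108089/2 ≈ 164.38*I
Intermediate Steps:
N = -64
g = -5 (g = -3 - 2 = -5)
u(d) = -5
Q = -19/4 (Q = -5 + 1/(-16 + 20) = -5 + 1/4 = -5 + ¼ = -19/4 ≈ -4.7500)
P(b) = 95/4 (P(b) = -5*(-19/4) = 95/4)
√(P(-66) - 27046) = √(95/4 - 27046) = √(-108089/4) = I*√108089/2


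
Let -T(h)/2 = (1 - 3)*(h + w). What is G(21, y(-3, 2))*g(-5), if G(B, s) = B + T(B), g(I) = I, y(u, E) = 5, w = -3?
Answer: -465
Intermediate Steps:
T(h) = -12 + 4*h (T(h) = -2*(1 - 3)*(h - 3) = -(-4)*(-3 + h) = -2*(6 - 2*h) = -12 + 4*h)
G(B, s) = -12 + 5*B (G(B, s) = B + (-12 + 4*B) = -12 + 5*B)
G(21, y(-3, 2))*g(-5) = (-12 + 5*21)*(-5) = (-12 + 105)*(-5) = 93*(-5) = -465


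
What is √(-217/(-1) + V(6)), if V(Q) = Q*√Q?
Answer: √(217 + 6*√6) ≈ 15.222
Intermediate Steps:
V(Q) = Q^(3/2)
√(-217/(-1) + V(6)) = √(-217/(-1) + 6^(3/2)) = √(-217*(-1) + 6*√6) = √(217 + 6*√6)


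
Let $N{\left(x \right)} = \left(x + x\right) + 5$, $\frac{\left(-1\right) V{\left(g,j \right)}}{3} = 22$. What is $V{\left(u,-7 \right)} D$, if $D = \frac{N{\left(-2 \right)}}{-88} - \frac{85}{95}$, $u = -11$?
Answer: $\frac{4545}{76} \approx 59.803$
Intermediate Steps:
$V{\left(g,j \right)} = -66$ ($V{\left(g,j \right)} = \left(-3\right) 22 = -66$)
$N{\left(x \right)} = 5 + 2 x$ ($N{\left(x \right)} = 2 x + 5 = 5 + 2 x$)
$D = - \frac{1515}{1672}$ ($D = \frac{5 + 2 \left(-2\right)}{-88} - \frac{85}{95} = \left(5 - 4\right) \left(- \frac{1}{88}\right) - \frac{17}{19} = 1 \left(- \frac{1}{88}\right) - \frac{17}{19} = - \frac{1}{88} - \frac{17}{19} = - \frac{1515}{1672} \approx -0.9061$)
$V{\left(u,-7 \right)} D = \left(-66\right) \left(- \frac{1515}{1672}\right) = \frac{4545}{76}$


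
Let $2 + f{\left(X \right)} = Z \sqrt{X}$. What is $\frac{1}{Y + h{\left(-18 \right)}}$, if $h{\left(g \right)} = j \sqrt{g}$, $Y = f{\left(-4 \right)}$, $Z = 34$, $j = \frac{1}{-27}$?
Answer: $\frac{9 i}{-612 + \sqrt{2} - 18 i} \approx -0.00043415 - 0.014727 i$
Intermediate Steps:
$j = - \frac{1}{27} \approx -0.037037$
$f{\left(X \right)} = -2 + 34 \sqrt{X}$
$Y = -2 + 68 i$ ($Y = -2 + 34 \sqrt{-4} = -2 + 34 \cdot 2 i = -2 + 68 i \approx -2.0 + 68.0 i$)
$h{\left(g \right)} = - \frac{\sqrt{g}}{27}$
$\frac{1}{Y + h{\left(-18 \right)}} = \frac{1}{\left(-2 + 68 i\right) - \frac{\sqrt{-18}}{27}} = \frac{1}{\left(-2 + 68 i\right) - \frac{3 i \sqrt{2}}{27}} = \frac{1}{\left(-2 + 68 i\right) - \frac{i \sqrt{2}}{9}} = \frac{1}{-2 + 68 i - \frac{i \sqrt{2}}{9}}$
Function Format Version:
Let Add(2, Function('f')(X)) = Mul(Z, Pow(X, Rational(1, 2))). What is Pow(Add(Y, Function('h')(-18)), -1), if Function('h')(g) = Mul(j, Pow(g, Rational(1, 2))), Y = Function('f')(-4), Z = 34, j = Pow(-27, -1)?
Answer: Mul(9, I, Pow(Add(-612, Pow(2, Rational(1, 2)), Mul(-18, I)), -1)) ≈ Add(-0.00043415, Mul(-0.014727, I))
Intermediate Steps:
j = Rational(-1, 27) ≈ -0.037037
Function('f')(X) = Add(-2, Mul(34, Pow(X, Rational(1, 2))))
Y = Add(-2, Mul(68, I)) (Y = Add(-2, Mul(34, Pow(-4, Rational(1, 2)))) = Add(-2, Mul(34, Mul(2, I))) = Add(-2, Mul(68, I)) ≈ Add(-2.0000, Mul(68.000, I)))
Function('h')(g) = Mul(Rational(-1, 27), Pow(g, Rational(1, 2)))
Pow(Add(Y, Function('h')(-18)), -1) = Pow(Add(Add(-2, Mul(68, I)), Mul(Rational(-1, 27), Pow(-18, Rational(1, 2)))), -1) = Pow(Add(Add(-2, Mul(68, I)), Mul(Rational(-1, 27), Mul(3, I, Pow(2, Rational(1, 2))))), -1) = Pow(Add(Add(-2, Mul(68, I)), Mul(Rational(-1, 9), I, Pow(2, Rational(1, 2)))), -1) = Pow(Add(-2, Mul(68, I), Mul(Rational(-1, 9), I, Pow(2, Rational(1, 2)))), -1)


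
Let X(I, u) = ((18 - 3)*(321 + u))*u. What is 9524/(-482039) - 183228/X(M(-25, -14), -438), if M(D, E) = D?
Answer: -15940674242/61756426485 ≈ -0.25812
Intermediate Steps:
X(I, u) = u*(4815 + 15*u) (X(I, u) = (15*(321 + u))*u = (4815 + 15*u)*u = u*(4815 + 15*u))
9524/(-482039) - 183228/X(M(-25, -14), -438) = 9524/(-482039) - 183228*(-1/(6570*(321 - 438))) = 9524*(-1/482039) - 183228/(15*(-438)*(-117)) = -9524/482039 - 183228/768690 = -9524/482039 - 183228*1/768690 = -9524/482039 - 30538/128115 = -15940674242/61756426485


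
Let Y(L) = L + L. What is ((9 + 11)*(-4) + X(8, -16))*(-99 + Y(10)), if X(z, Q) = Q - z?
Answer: 8216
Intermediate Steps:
Y(L) = 2*L
((9 + 11)*(-4) + X(8, -16))*(-99 + Y(10)) = ((9 + 11)*(-4) + (-16 - 1*8))*(-99 + 2*10) = (20*(-4) + (-16 - 8))*(-99 + 20) = (-80 - 24)*(-79) = -104*(-79) = 8216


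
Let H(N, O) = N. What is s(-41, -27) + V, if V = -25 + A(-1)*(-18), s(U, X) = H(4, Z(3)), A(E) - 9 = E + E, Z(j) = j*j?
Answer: -147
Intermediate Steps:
Z(j) = j²
A(E) = 9 + 2*E (A(E) = 9 + (E + E) = 9 + 2*E)
s(U, X) = 4
V = -151 (V = -25 + (9 + 2*(-1))*(-18) = -25 + (9 - 2)*(-18) = -25 + 7*(-18) = -25 - 126 = -151)
s(-41, -27) + V = 4 - 151 = -147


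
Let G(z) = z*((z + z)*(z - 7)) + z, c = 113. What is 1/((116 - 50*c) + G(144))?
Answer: 1/5676274 ≈ 1.7617e-7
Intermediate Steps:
G(z) = z + 2*z**2*(-7 + z) (G(z) = z*((2*z)*(-7 + z)) + z = z*(2*z*(-7 + z)) + z = 2*z**2*(-7 + z) + z = z + 2*z**2*(-7 + z))
1/((116 - 50*c) + G(144)) = 1/((116 - 50*113) + 144*(1 - 14*144 + 2*144**2)) = 1/((116 - 5650) + 144*(1 - 2016 + 2*20736)) = 1/(-5534 + 144*(1 - 2016 + 41472)) = 1/(-5534 + 144*39457) = 1/(-5534 + 5681808) = 1/5676274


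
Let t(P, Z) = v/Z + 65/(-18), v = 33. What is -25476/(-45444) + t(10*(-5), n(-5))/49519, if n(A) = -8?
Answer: 7567166905/13502048616 ≈ 0.56045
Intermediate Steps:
t(P, Z) = -65/18 + 33/Z (t(P, Z) = 33/Z + 65/(-18) = 33/Z + 65*(-1/18) = 33/Z - 65/18 = -65/18 + 33/Z)
-25476/(-45444) + t(10*(-5), n(-5))/49519 = -25476/(-45444) + (-65/18 + 33/(-8))/49519 = -25476*(-1/45444) + (-65/18 + 33*(-⅛))*(1/49519) = 2123/3787 + (-65/18 - 33/8)*(1/49519) = 2123/3787 - 557/72*1/49519 = 2123/3787 - 557/3565368 = 7567166905/13502048616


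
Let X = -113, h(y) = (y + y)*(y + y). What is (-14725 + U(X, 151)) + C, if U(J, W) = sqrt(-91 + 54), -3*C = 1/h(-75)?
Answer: -993937501/67500 + I*sqrt(37) ≈ -14725.0 + 6.0828*I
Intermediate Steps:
h(y) = 4*y**2 (h(y) = (2*y)*(2*y) = 4*y**2)
C = -1/67500 (C = -1/(3*(4*(-75)**2)) = -1/(3*(4*5625)) = -1/3/22500 = -1/3*1/22500 = -1/67500 ≈ -1.4815e-5)
U(J, W) = I*sqrt(37) (U(J, W) = sqrt(-37) = I*sqrt(37))
(-14725 + U(X, 151)) + C = (-14725 + I*sqrt(37)) - 1/67500 = -993937501/67500 + I*sqrt(37)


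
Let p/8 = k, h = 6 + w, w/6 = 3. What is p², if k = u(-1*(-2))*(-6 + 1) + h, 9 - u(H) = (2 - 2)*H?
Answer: 28224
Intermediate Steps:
w = 18 (w = 6*3 = 18)
h = 24 (h = 6 + 18 = 24)
u(H) = 9 (u(H) = 9 - (2 - 2)*H = 9 - 0*H = 9 - 1*0 = 9 + 0 = 9)
k = -21 (k = 9*(-6 + 1) + 24 = 9*(-5) + 24 = -45 + 24 = -21)
p = -168 (p = 8*(-21) = -168)
p² = (-168)² = 28224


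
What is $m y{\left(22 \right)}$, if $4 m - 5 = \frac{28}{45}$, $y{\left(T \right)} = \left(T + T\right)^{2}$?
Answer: $\frac{122452}{45} \approx 2721.2$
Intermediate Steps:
$y{\left(T \right)} = 4 T^{2}$ ($y{\left(T \right)} = \left(2 T\right)^{2} = 4 T^{2}$)
$m = \frac{253}{180}$ ($m = \frac{5}{4} + \frac{28 \cdot \frac{1}{45}}{4} = \frac{5}{4} + \frac{1}{4} \cdot \frac{28}{45} = \frac{5}{4} + \frac{7}{45} = \frac{253}{180} \approx 1.4056$)
$m y{\left(22 \right)} = \frac{253 \cdot 4 \cdot 22^{2}}{180} = \frac{253 \cdot 4 \cdot 484}{180} = \frac{253}{180} \cdot 1936 = \frac{122452}{45}$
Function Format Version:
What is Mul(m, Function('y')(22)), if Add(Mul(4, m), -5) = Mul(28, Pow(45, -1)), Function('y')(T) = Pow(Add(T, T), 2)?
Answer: Rational(122452, 45) ≈ 2721.2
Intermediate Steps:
Function('y')(T) = Mul(4, Pow(T, 2)) (Function('y')(T) = Pow(Mul(2, T), 2) = Mul(4, Pow(T, 2)))
m = Rational(253, 180) (m = Add(Rational(5, 4), Mul(Rational(1, 4), Mul(28, Pow(45, -1)))) = Add(Rational(5, 4), Mul(Rational(1, 4), Mul(28, Rational(1, 45)))) = Add(Rational(5, 4), Mul(Rational(1, 4), Rational(28, 45))) = Add(Rational(5, 4), Rational(7, 45)) = Rational(253, 180) ≈ 1.4056)
Mul(m, Function('y')(22)) = Mul(Rational(253, 180), Mul(4, Pow(22, 2))) = Mul(Rational(253, 180), Mul(4, 484)) = Mul(Rational(253, 180), 1936) = Rational(122452, 45)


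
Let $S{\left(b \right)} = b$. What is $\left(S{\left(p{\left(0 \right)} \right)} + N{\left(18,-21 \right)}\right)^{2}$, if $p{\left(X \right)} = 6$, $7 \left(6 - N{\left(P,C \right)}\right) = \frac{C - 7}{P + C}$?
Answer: $\frac{1024}{9} \approx 113.78$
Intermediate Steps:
$N{\left(P,C \right)} = 6 - \frac{-7 + C}{7 \left(C + P\right)}$ ($N{\left(P,C \right)} = 6 - \frac{\left(C - 7\right) \frac{1}{P + C}}{7} = 6 - \frac{\left(-7 + C\right) \frac{1}{C + P}}{7} = 6 - \frac{\frac{1}{C + P} \left(-7 + C\right)}{7} = 6 - \frac{-7 + C}{7 \left(C + P\right)}$)
$\left(S{\left(p{\left(0 \right)} \right)} + N{\left(18,-21 \right)}\right)^{2} = \left(6 + \frac{1 + 6 \cdot 18 + \frac{41}{7} \left(-21\right)}{-21 + 18}\right)^{2} = \left(6 + \frac{1 + 108 - 123}{-3}\right)^{2} = \left(6 - - \frac{14}{3}\right)^{2} = \left(6 + \frac{14}{3}\right)^{2} = \left(\frac{32}{3}\right)^{2} = \frac{1024}{9}$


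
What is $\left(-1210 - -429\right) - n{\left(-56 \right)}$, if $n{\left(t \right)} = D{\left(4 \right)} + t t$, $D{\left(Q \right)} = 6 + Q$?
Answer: $-3927$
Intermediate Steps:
$n{\left(t \right)} = 10 + t^{2}$ ($n{\left(t \right)} = \left(6 + 4\right) + t t = 10 + t^{2}$)
$\left(-1210 - -429\right) - n{\left(-56 \right)} = \left(-1210 - -429\right) - \left(10 + \left(-56\right)^{2}\right) = \left(-1210 + 429\right) - \left(10 + 3136\right) = -781 - 3146 = -3927$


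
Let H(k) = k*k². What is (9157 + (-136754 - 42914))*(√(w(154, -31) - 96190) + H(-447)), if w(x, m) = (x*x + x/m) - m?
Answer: 15229125682353 - 1534599*I*√859537/31 ≈ 1.5229e+13 - 4.5895e+7*I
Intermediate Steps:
H(k) = k³
w(x, m) = x² - m + x/m (w(x, m) = (x² + x/m) - m = x² - m + x/m)
(9157 + (-136754 - 42914))*(√(w(154, -31) - 96190) + H(-447)) = (9157 + (-136754 - 42914))*(√((154² - 1*(-31) + 154/(-31)) - 96190) + (-447)³) = (9157 - 179668)*(√((23716 + 31 + 154*(-1/31)) - 96190) - 89314623) = -170511*(√((23716 + 31 - 154/31) - 96190) - 89314623) = -170511*(√(736003/31 - 96190) - 89314623) = -170511*(√(-2245887/31) - 89314623) = -170511*(9*I*√859537/31 - 89314623) = -170511*(-89314623 + 9*I*√859537/31) = 15229125682353 - 1534599*I*√859537/31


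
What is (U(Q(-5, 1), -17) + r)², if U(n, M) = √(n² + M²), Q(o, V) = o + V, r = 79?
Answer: (79 + √305)² ≈ 9305.3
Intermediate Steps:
Q(o, V) = V + o
U(n, M) = √(M² + n²)
(U(Q(-5, 1), -17) + r)² = (√((-17)² + (1 - 5)²) + 79)² = (√(289 + (-4)²) + 79)² = (√(289 + 16) + 79)² = (√305 + 79)² = (79 + √305)²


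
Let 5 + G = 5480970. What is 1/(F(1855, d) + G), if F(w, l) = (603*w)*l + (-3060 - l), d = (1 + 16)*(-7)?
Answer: -1/127631211 ≈ -7.8351e-9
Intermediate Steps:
G = 5480965 (G = -5 + 5480970 = 5480965)
d = -119 (d = 17*(-7) = -119)
F(w, l) = -3060 - l + 603*l*w (F(w, l) = 603*l*w + (-3060 - l) = -3060 - l + 603*l*w)
1/(F(1855, d) + G) = 1/((-3060 - 1*(-119) + 603*(-119)*1855) + 5480965) = 1/((-3060 + 119 - 133109235) + 5480965) = 1/(-133112176 + 5480965) = 1/(-127631211) = -1/127631211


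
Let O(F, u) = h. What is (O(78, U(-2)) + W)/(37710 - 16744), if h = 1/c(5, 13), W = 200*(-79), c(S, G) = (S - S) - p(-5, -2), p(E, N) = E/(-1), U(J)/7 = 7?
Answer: -79001/104830 ≈ -0.75361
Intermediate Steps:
U(J) = 49 (U(J) = 7*7 = 49)
p(E, N) = -E (p(E, N) = E*(-1) = -E)
c(S, G) = -5 (c(S, G) = (S - S) - (-1)*(-5) = 0 - 1*5 = 0 - 5 = -5)
W = -15800
h = -1/5 (h = 1/(-5) = -1/5 ≈ -0.20000)
O(F, u) = -1/5
(O(78, U(-2)) + W)/(37710 - 16744) = (-1/5 - 15800)/(37710 - 16744) = -79001/5/20966 = -79001/5*1/20966 = -79001/104830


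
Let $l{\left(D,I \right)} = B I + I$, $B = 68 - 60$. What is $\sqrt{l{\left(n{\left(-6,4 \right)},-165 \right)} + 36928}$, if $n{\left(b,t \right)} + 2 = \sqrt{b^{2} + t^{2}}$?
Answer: $23 \sqrt{67} \approx 188.26$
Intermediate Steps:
$B = 8$
$n{\left(b,t \right)} = -2 + \sqrt{b^{2} + t^{2}}$
$l{\left(D,I \right)} = 9 I$ ($l{\left(D,I \right)} = 8 I + I = 9 I$)
$\sqrt{l{\left(n{\left(-6,4 \right)},-165 \right)} + 36928} = \sqrt{9 \left(-165\right) + 36928} = \sqrt{-1485 + 36928} = \sqrt{35443} = 23 \sqrt{67}$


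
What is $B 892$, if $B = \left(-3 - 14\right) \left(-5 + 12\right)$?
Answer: $-106148$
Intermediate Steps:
$B = -119$ ($B = \left(-17\right) 7 = -119$)
$B 892 = \left(-119\right) 892 = -106148$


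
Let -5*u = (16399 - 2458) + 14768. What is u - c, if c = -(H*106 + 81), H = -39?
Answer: -48974/5 ≈ -9794.8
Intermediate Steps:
u = -28709/5 (u = -((16399 - 2458) + 14768)/5 = -(13941 + 14768)/5 = -⅕*28709 = -28709/5 ≈ -5741.8)
c = 4053 (c = -(-39*106 + 81) = -(-4134 + 81) = -1*(-4053) = 4053)
u - c = -28709/5 - 1*4053 = -28709/5 - 4053 = -48974/5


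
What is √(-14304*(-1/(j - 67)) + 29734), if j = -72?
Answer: √572502358/139 ≈ 172.14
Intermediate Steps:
√(-14304*(-1/(j - 67)) + 29734) = √(-14304*(-1/(-72 - 67)) + 29734) = √(-14304/((-139*(-1))) + 29734) = √(-14304/139 + 29734) = √(4118722/139) = √572502358/139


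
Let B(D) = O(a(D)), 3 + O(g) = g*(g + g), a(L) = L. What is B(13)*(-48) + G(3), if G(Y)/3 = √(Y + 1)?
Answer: -16074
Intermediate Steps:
O(g) = -3 + 2*g² (O(g) = -3 + g*(g + g) = -3 + g*(2*g) = -3 + 2*g²)
B(D) = -3 + 2*D²
G(Y) = 3*√(1 + Y) (G(Y) = 3*√(Y + 1) = 3*√(1 + Y))
B(13)*(-48) + G(3) = (-3 + 2*13²)*(-48) + 3*√(1 + 3) = (-3 + 2*169)*(-48) + 3*√4 = (-3 + 338)*(-48) + 3*2 = 335*(-48) + 6 = -16080 + 6 = -16074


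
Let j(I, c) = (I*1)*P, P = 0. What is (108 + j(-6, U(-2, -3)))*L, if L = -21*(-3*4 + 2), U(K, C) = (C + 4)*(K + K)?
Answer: 22680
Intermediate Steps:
U(K, C) = 2*K*(4 + C) (U(K, C) = (4 + C)*(2*K) = 2*K*(4 + C))
j(I, c) = 0 (j(I, c) = (I*1)*0 = I*0 = 0)
L = 210 (L = -21*(-12 + 2) = -21*(-10) = 210)
(108 + j(-6, U(-2, -3)))*L = (108 + 0)*210 = 108*210 = 22680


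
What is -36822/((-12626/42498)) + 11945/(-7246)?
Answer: 5669417284003/45743998 ≈ 1.2394e+5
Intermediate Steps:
-36822/((-12626/42498)) + 11945/(-7246) = -36822/((-12626*1/42498)) + 11945*(-1/7246) = -36822/(-6313/21249) - 11945/7246 = -36822*(-21249/6313) - 11945/7246 = 782430678/6313 - 11945/7246 = 5669417284003/45743998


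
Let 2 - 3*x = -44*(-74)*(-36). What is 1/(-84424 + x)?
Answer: -3/136054 ≈ -2.2050e-5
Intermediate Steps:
x = 117218/3 (x = 2/3 - (-44*(-74))*(-36)/3 = 2/3 - 3256*(-36)/3 = 2/3 - 1/3*(-117216) = 2/3 + 39072 = 117218/3 ≈ 39073.)
1/(-84424 + x) = 1/(-84424 + 117218/3) = 1/(-136054/3) = -3/136054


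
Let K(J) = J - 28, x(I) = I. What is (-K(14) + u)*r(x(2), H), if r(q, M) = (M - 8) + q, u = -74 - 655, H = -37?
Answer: 30745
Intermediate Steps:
K(J) = -28 + J
u = -729
r(q, M) = -8 + M + q (r(q, M) = (-8 + M) + q = -8 + M + q)
(-K(14) + u)*r(x(2), H) = (-(-28 + 14) - 729)*(-8 - 37 + 2) = (-1*(-14) - 729)*(-43) = (14 - 729)*(-43) = -715*(-43) = 30745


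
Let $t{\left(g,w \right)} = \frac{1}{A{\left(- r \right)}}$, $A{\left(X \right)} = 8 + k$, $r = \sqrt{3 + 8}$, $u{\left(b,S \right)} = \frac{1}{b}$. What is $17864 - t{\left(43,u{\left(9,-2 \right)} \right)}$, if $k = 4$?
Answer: $\frac{214367}{12} \approx 17864.0$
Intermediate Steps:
$r = \sqrt{11} \approx 3.3166$
$A{\left(X \right)} = 12$ ($A{\left(X \right)} = 8 + 4 = 12$)
$t{\left(g,w \right)} = \frac{1}{12}$
$17864 - t{\left(43,u{\left(9,-2 \right)} \right)} = 17864 - \frac{1}{12} = \frac{214367}{12}$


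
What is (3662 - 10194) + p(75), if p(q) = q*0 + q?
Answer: -6457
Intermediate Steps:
p(q) = q (p(q) = 0 + q = q)
(3662 - 10194) + p(75) = (3662 - 10194) + 75 = -6532 + 75 = -6457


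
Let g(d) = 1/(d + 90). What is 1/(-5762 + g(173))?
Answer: -263/1515405 ≈ -0.00017355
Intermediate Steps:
g(d) = 1/(90 + d)
1/(-5762 + g(173)) = 1/(-5762 + 1/(90 + 173)) = 1/(-5762 + 1/263) = 1/(-1515405/263) = -263/1515405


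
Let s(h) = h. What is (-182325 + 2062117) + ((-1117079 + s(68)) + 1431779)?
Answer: 2194560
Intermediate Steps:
(-182325 + 2062117) + ((-1117079 + s(68)) + 1431779) = (-182325 + 2062117) + ((-1117079 + 68) + 1431779) = 1879792 + (-1117011 + 1431779) = 1879792 + 314768 = 2194560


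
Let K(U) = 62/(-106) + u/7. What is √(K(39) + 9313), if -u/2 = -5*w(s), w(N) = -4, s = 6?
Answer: √1280983606/371 ≈ 96.471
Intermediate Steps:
u = -40 (u = -(-10)*(-4) = -2*20 = -40)
K(U) = -2337/371 (K(U) = 62/(-106) - 40/7 = 62*(-1/106) - 40*⅐ = -31/53 - 40/7 = -2337/371)
√(K(39) + 9313) = √(-2337/371 + 9313) = √(3452786/371) = √1280983606/371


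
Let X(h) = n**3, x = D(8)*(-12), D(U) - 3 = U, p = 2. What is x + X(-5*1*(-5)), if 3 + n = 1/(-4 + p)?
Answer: -1399/8 ≈ -174.88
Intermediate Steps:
D(U) = 3 + U
x = -132 (x = (3 + 8)*(-12) = 11*(-12) = -132)
n = -7/2 (n = -3 + 1/(-4 + 2) = -3 + 1/(-2) = -3 - 1/2 = -7/2 ≈ -3.5000)
X(h) = -343/8 (X(h) = (-7/2)**3 = -343/8)
x + X(-5*1*(-5)) = -132 - 343/8 = -1399/8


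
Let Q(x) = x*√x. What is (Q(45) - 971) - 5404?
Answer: -6375 + 135*√5 ≈ -6073.1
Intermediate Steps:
Q(x) = x^(3/2)
(Q(45) - 971) - 5404 = (45^(3/2) - 971) - 5404 = (135*√5 - 971) - 5404 = (-971 + 135*√5) - 5404 = -6375 + 135*√5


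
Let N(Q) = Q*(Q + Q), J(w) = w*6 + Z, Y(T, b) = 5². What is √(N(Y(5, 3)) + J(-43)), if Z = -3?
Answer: √989 ≈ 31.448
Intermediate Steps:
Y(T, b) = 25
J(w) = -3 + 6*w (J(w) = w*6 - 3 = 6*w - 3 = -3 + 6*w)
N(Q) = 2*Q² (N(Q) = Q*(2*Q) = 2*Q²)
√(N(Y(5, 3)) + J(-43)) = √(2*25² + (-3 + 6*(-43))) = √(2*625 + (-3 - 258)) = √(1250 - 261) = √989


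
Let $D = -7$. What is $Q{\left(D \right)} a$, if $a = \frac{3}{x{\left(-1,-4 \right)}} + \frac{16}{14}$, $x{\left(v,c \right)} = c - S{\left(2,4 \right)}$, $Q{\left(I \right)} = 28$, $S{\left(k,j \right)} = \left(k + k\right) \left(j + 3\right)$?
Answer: $\frac{235}{8} \approx 29.375$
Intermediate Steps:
$S{\left(k,j \right)} = 2 k \left(3 + j\right)$
$x{\left(v,c \right)} = -28 + c$ ($x{\left(v,c \right)} = c - 2 \cdot 2 \left(3 + 4\right) = c - 2 \cdot 2 \cdot 7 = c - 28 = -28 + c$)
$a = \frac{235}{224}$ ($a = \frac{3}{-28 - 4} + \frac{16}{14} = \frac{3}{-32} + 16 \cdot \frac{1}{14} = 3 \left(- \frac{1}{32}\right) + \frac{8}{7} = - \frac{3}{32} + \frac{8}{7} = \frac{235}{224} \approx 1.0491$)
$Q{\left(D \right)} a = 28 \cdot \frac{235}{224} = \frac{235}{8}$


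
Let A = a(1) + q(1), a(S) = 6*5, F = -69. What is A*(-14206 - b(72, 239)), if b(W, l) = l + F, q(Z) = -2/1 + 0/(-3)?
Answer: -402528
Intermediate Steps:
a(S) = 30
q(Z) = -2 (q(Z) = -2*1 + 0*(-⅓) = -2 + 0 = -2)
A = 28 (A = 30 - 2 = 28)
b(W, l) = -69 + l (b(W, l) = l - 69 = -69 + l)
A*(-14206 - b(72, 239)) = 28*(-14206 - (-69 + 239)) = 28*(-14206 - 1*170) = 28*(-14206 - 170) = 28*(-14376) = -402528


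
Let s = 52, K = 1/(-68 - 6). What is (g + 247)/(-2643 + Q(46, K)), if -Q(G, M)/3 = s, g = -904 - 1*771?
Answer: 476/933 ≈ 0.51018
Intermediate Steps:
g = -1675 (g = -904 - 771 = -1675)
K = -1/74 (K = 1/(-74) = -1/74 ≈ -0.013514)
Q(G, M) = -156 (Q(G, M) = -3*52 = -156)
(g + 247)/(-2643 + Q(46, K)) = (-1675 + 247)/(-2643 - 156) = -1428/(-2799) = -1428*(-1/2799) = 476/933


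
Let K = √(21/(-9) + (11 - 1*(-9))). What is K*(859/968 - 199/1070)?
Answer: 121083*√159/517880 ≈ 2.9482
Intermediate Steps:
K = √159/3 (K = √(21*(-⅑) + (11 + 9)) = √(-7/3 + 20) = √(53/3) = √159/3 ≈ 4.2032)
K*(859/968 - 199/1070) = (√159/3)*(859/968 - 199/1070) = (√159/3)*(363249/517880) = 121083*√159/517880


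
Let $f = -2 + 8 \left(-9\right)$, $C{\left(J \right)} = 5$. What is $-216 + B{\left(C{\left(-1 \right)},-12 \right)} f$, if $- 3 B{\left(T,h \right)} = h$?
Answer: $-512$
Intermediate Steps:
$f = -74$ ($f = -2 - 72 = -74$)
$B{\left(T,h \right)} = - \frac{h}{3}$
$-216 + B{\left(C{\left(-1 \right)},-12 \right)} f = -216 + \left(- \frac{1}{3}\right) \left(-12\right) \left(-74\right) = -216 + 4 \left(-74\right) = -216 - 296 = -512$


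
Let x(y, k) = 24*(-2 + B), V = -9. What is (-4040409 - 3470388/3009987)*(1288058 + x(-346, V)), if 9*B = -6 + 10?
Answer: -15664369000533506134/3009987 ≈ -5.2041e+12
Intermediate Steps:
B = 4/9 (B = (-6 + 10)/9 = (1/9)*4 = 4/9 ≈ 0.44444)
x(y, k) = -112/3 (x(y, k) = 24*(-2 + 4/9) = 24*(-14/9) = -112/3)
(-4040409 - 3470388/3009987)*(1288058 + x(-346, V)) = (-4040409 - 3470388/3009987)*(1288058 - 112/3) = (-4040409 - 3470388*1/3009987)*(3864062/3) = (-4040409 - 1156796/1003329)*(3864062/3) = -4053860678357/1003329*3864062/3 = -15664369000533506134/3009987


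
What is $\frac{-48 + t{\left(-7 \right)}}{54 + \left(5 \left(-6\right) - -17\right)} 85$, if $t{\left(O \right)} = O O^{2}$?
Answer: $- \frac{33235}{41} \approx -810.61$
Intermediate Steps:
$t{\left(O \right)} = O^{3}$
$\frac{-48 + t{\left(-7 \right)}}{54 + \left(5 \left(-6\right) - -17\right)} 85 = \frac{-48 + \left(-7\right)^{3}}{54 + \left(5 \left(-6\right) - -17\right)} 85 = \frac{-48 - 343}{54 + \left(-30 + 17\right)} 85 = - \frac{391}{54 - 13} \cdot 85 = - \frac{391}{41} \cdot 85 = \left(-391\right) \frac{1}{41} \cdot 85 = \left(- \frac{391}{41}\right) 85 = - \frac{33235}{41}$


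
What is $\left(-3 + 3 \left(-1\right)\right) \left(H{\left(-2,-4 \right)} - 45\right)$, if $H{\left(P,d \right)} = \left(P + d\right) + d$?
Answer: $330$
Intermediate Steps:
$H{\left(P,d \right)} = P + 2 d$
$\left(-3 + 3 \left(-1\right)\right) \left(H{\left(-2,-4 \right)} - 45\right) = \left(-3 + 3 \left(-1\right)\right) \left(\left(-2 + 2 \left(-4\right)\right) - 45\right) = \left(-3 - 3\right) \left(\left(-2 - 8\right) - 45\right) = - 6 \left(-10 - 45\right) = \left(-6\right) \left(-55\right) = 330$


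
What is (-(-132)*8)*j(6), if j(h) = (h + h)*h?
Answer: 76032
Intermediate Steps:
j(h) = 2*h² (j(h) = (2*h)*h = 2*h²)
(-(-132)*8)*j(6) = (-(-132)*8)*(2*6²) = (-44*(-24))*(2*36) = 1056*72 = 76032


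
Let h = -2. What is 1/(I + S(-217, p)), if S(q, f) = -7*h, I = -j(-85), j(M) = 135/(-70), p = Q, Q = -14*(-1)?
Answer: 14/223 ≈ 0.062780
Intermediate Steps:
Q = 14
p = 14
j(M) = -27/14 (j(M) = 135*(-1/70) = -27/14)
I = 27/14 (I = -1*(-27/14) = 27/14 ≈ 1.9286)
S(q, f) = 14 (S(q, f) = -7*(-2) = 14)
1/(I + S(-217, p)) = 1/(27/14 + 14) = 1/(223/14) = 14/223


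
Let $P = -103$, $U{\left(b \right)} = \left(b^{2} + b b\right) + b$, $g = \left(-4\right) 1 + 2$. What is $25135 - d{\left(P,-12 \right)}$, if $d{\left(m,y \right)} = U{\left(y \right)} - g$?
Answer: $24857$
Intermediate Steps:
$g = -2$ ($g = -4 + 2 = -2$)
$U{\left(b \right)} = b + 2 b^{2}$ ($U{\left(b \right)} = \left(b^{2} + b^{2}\right) + b = 2 b^{2} + b = b + 2 b^{2}$)
$d{\left(m,y \right)} = 2 + y \left(1 + 2 y\right)$ ($d{\left(m,y \right)} = y \left(1 + 2 y\right) - -2 = y \left(1 + 2 y\right) + 2 = 2 + y \left(1 + 2 y\right)$)
$25135 - d{\left(P,-12 \right)} = 25135 - \left(2 - 12 \left(1 + 2 \left(-12\right)\right)\right) = 25135 - \left(2 - 12 \left(1 - 24\right)\right) = 25135 - \left(2 - -276\right) = 25135 - \left(2 + 276\right) = 25135 - 278 = 24857$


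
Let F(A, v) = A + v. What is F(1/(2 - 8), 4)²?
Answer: 529/36 ≈ 14.694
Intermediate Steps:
F(1/(2 - 8), 4)² = (1/(2 - 8) + 4)² = (1/(-6) + 4)² = (-⅙ + 4)² = (23/6)² = 529/36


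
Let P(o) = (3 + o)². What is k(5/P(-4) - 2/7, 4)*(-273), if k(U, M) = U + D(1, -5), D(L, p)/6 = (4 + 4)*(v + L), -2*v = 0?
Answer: -14391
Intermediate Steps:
v = 0 (v = -½*0 = 0)
D(L, p) = 48*L (D(L, p) = 6*((4 + 4)*(0 + L)) = 6*(8*L) = 48*L)
k(U, M) = 48 + U (k(U, M) = U + 48*1 = U + 48 = 48 + U)
k(5/P(-4) - 2/7, 4)*(-273) = (48 + (5/((3 - 4)²) - 2/7))*(-273) = (48 + (5/((-1)²) - 2*⅐))*(-273) = (48 + (5/1 - 2/7))*(-273) = (48 + (5*1 - 2/7))*(-273) = (48 + (5 - 2/7))*(-273) = (48 + 33/7)*(-273) = (369/7)*(-273) = -14391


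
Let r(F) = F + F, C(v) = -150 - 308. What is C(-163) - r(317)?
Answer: -1092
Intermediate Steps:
C(v) = -458
r(F) = 2*F
C(-163) - r(317) = -458 - 2*317 = -458 - 1*634 = -458 - 634 = -1092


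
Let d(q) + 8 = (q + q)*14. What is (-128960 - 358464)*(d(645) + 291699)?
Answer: -150980071424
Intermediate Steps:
d(q) = -8 + 28*q (d(q) = -8 + (q + q)*14 = -8 + (2*q)*14 = -8 + 28*q)
(-128960 - 358464)*(d(645) + 291699) = (-128960 - 358464)*((-8 + 28*645) + 291699) = -487424*((-8 + 18060) + 291699) = -487424*(18052 + 291699) = -487424*309751 = -150980071424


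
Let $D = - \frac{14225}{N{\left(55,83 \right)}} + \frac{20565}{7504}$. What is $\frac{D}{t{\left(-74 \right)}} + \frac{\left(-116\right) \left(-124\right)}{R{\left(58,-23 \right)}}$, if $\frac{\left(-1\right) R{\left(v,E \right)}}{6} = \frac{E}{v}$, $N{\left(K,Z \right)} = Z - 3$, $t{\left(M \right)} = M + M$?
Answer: $\frac{115839638143}{19157712} \approx 6046.6$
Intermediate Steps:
$t{\left(M \right)} = 2 M$
$N{\left(K,Z \right)} = -3 + Z$
$R{\left(v,E \right)} = - \frac{6 E}{v}$ ($R{\left(v,E \right)} = - 6 \frac{E}{v} = - \frac{6 E}{v}$)
$D = - \frac{328435}{1876}$ ($D = - \frac{14225}{-3 + 83} + \frac{20565}{7504} = - \frac{14225}{80} + 20565 \cdot \frac{1}{7504} = \left(-14225\right) \frac{1}{80} + \frac{20565}{7504} = - \frac{2845}{16} + \frac{20565}{7504} = - \frac{328435}{1876} \approx -175.07$)
$\frac{D}{t{\left(-74 \right)}} + \frac{\left(-116\right) \left(-124\right)}{R{\left(58,-23 \right)}} = - \frac{328435}{1876 \cdot 2 \left(-74\right)} + \frac{\left(-116\right) \left(-124\right)}{\left(-6\right) \left(-23\right) \frac{1}{58}} = - \frac{328435}{1876 \left(-148\right)} + \frac{14384}{\left(-6\right) \left(-23\right) \frac{1}{58}} = \left(- \frac{328435}{1876}\right) \left(- \frac{1}{148}\right) + \frac{14384}{\frac{69}{29}} = \frac{328435}{277648} + 14384 \cdot \frac{29}{69} = \frac{328435}{277648} + \frac{417136}{69} = \frac{115839638143}{19157712}$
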